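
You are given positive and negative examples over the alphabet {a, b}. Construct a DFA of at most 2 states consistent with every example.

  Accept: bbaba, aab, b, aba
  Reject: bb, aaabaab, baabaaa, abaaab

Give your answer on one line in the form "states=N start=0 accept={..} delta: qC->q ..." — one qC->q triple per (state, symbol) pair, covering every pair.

State merging on the prefix tree: take the shortest (then alphabetical) example prefix whose next move is undefined and point that move at state 0, else 1, else 2, ...; a target is out if some Accept/Reject pair would then sit in one state with the same input left (inseparable). If every existing state is out, open a new one.
a: 0a undefined. 0a->0: ok.
b: 0b undefined. 0b->0: no, bbaba/bb meet in 0. Open state 1: 0b->1.
ba: 1a undefined. 1a->0: no, aab/aaabaab meet in 1. 1a->1: ok.
bb: 1b undefined. 1b->0: ok.
All examples now run through 2 states with every (state, symbol) defined. Accept strings end in {1}, Reject strings end in {0}; accept={1}.

states=2 start=0 accept={1} delta: 0a->0 0b->1 1a->1 1b->0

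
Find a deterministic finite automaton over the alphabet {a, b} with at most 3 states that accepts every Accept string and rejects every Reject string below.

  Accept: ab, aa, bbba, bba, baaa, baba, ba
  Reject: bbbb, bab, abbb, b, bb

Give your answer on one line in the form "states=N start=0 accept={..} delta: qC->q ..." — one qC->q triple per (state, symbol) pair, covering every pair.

Fold the examples into a partial DFA from state 0: repeatedly fix the first undefined (state, symbol) met by the shortest-then-alphabetical prefix, trying targets in increasing order and rejecting any under which an Accept and a Reject string meet in one state with the same remainder; add a state when all current targets are rejected. Accepting states are where Accept strings end.
a: 0a undefined. 0a->0: no, ab/b meet in 0 with "b" left. Open state 1: 0a->1.
b: 0b undefined. 0b->0: no, ab/bab meet in 1 with "b" left. 0b->1: no, ab/bb meet in 1 with "b" left. Open state 2: 0b->2.
aa: 1a undefined. 1a->0: ok.
ab: 1b undefined. 1b->0: ok.
ba: 2a undefined. 2a->0: ok.
bb: 2b undefined. 2b->0: no, ab/bbbb meet in 0. 2b->1: no, bbba/abbb meet in 1. 2b->2: ok.
All examples now run through 3 states with every (state, symbol) defined. Accept strings end in {0}, Reject strings end in {2}; accept={0}.

states=3 start=0 accept={0} delta: 0a->1 0b->2 1a->0 1b->0 2a->0 2b->2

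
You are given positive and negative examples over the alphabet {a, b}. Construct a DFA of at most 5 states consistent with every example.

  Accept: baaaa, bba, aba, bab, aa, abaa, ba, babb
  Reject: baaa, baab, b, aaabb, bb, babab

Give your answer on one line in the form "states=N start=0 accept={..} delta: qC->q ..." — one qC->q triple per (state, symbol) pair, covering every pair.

states=4 start=0 accept={0,2,3} delta: 0a->0 0b->1 1a->2 1b->1 2a->3 2b->2 3a->1 3b->1

State merging on the prefix tree: take the shortest (then alphabetical) example prefix whose next move is undefined and point that move at state 0, else 1, else 2, ...; a target is out if some Accept/Reject pair would then sit in one state with the same input left (inseparable). If every existing state is out, open a new one.
a: 0a undefined. 0a->0: ok.
b: 0b undefined. 0b->0: no, baaaa/baaa meet in 0. Open state 1: 0b->1.
ba: 1a undefined. 1a->0: no, baaaa/baaa meet in 0. 1a->1: no, baaaa/baaa meet in 1. Open state 2: 1a->2.
bb: 1b undefined. 1b->0: no, bba/aaabb meet in 0. 1b->1: ok.
baa: 2a undefined. 2a->0: no, baaaa/baaa meet in 0. 2a->1: no, baaaa/baab meet in 1. 2a->2: no, baaaa/baaa meet in 2. Open state 3: 2a->3.
bab: 2b undefined. 2b->0: no, babb/b meet in 1. 2b->1: no, bab/b meet in 1. 2b->2: ok.
baaa: 3a undefined. 3a->0: no, baaaa/baaa meet in 0. 3a->1: ok.
baab: 3b undefined. 3b->0: no, aa/baab meet in 0. 3b->1: ok.
All examples now run through 4 states with every (state, symbol) defined. Accept strings end in {0,2,3}, Reject strings end in {1}; accept={0,2,3}.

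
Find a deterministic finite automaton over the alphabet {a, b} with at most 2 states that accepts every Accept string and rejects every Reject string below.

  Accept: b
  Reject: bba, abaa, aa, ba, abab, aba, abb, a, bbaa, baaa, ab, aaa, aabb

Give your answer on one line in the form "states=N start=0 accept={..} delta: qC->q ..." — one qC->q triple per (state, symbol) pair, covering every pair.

states=2 start=0 accept={0} delta: 0a->1 0b->0 1a->1 1b->1

State merging on the prefix tree: take the shortest (then alphabetical) example prefix whose next move is undefined and point that move at state 0, else 1, else 2, ...; a target is out if some Accept/Reject pair would then sit in one state with the same input left (inseparable). If every existing state is out, open a new one.
a: 0a undefined. 0a->0: no, b/ab meet in 0 with "b" left. Open state 1: 0a->1.
b: 0b undefined. 0b->0: ok.
aa: 1a undefined. 1a->0: no, b/aa meet in 0. 1a->1: ok.
ab: 1b undefined. 1b->0: no, b/abab meet in 0. 1b->1: ok.
All examples now run through 2 states with every (state, symbol) defined. Accept strings end in {0}, Reject strings end in {1}; accept={0}.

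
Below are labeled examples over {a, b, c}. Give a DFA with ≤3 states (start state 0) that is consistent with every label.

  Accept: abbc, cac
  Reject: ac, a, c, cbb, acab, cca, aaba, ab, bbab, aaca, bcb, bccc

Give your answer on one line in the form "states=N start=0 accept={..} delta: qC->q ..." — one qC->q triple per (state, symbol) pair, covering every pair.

states=3 start=0 accept={2} delta: 0a->0 0b->1 0c->1 1a->1 1b->1 1c->2 2a->0 2b->0 2c->0

State merging on the prefix tree: take the shortest (then alphabetical) example prefix whose next move is undefined and point that move at state 0, else 1, else 2, ...; a target is out if some Accept/Reject pair would then sit in one state with the same input left (inseparable). If every existing state is out, open a new one.
a: 0a undefined. 0a->0: ok.
b: 0b undefined. 0b->0: no, abbc/ac meet in 0 with "c" left. Open state 1: 0b->1.
c: 0c undefined. 0c->0: no, cac/ac meet in 0. 0c->1: ok.
bb: 1b undefined. 1b->0: no, abbc/ac meet in 1. 1b->1: ok.
bc: 1c undefined. 1c->0: no, abbc/a meet in 0. 1c->1: no, abbc/ac meet in 1. Open state 2: 1c->2.
ca: 1a undefined. 1a->0: no, cac/ac meet in 1. 1a->1: ok.
bcb: 2b undefined. 2b->0: ok.
bcc: 2c undefined. 2c->0: ok.
cca: 2a undefined. 2a->0: ok.
All examples now run through 3 states with every (state, symbol) defined. Accept strings end in {2}, Reject strings end in {0,1}; accept={2}.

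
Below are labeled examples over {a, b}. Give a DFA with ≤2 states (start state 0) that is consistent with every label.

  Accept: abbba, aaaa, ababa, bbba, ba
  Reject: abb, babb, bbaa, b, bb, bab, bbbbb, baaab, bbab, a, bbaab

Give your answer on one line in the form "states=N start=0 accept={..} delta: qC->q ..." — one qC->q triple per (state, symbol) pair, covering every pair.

Grow the machine one transition at a time. Run the examples from 0; the earliest place one falls off (shortest prefix, ties alphabetical) gets sent to the lowest-numbered state that keeps every Accept/Reject pair distinguishable — a pair clashes when both reach the same state with identical unread suffix — and to a fresh state only if none does.
a: 0a undefined. 0a->0: no, aaaa/a meet in 0. Open state 1: 0a->1.
b: 0b undefined. 0b->0: no, bbba/a meet in 1. 0b->1: ok.
aa: 1a undefined. 1a->0: ok.
ab: 1b undefined. 1b->0: no, abbba/abb meet in 1. 1b->1: ok.
All examples now run through 2 states with every (state, symbol) defined. Accept strings end in {0}, Reject strings end in {1}; accept={0}.

states=2 start=0 accept={0} delta: 0a->1 0b->1 1a->0 1b->1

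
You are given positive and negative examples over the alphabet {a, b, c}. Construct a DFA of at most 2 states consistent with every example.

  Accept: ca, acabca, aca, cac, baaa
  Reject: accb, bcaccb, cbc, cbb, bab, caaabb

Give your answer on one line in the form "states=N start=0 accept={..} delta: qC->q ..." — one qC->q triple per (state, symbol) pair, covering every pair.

State merging on the prefix tree: take the shortest (then alphabetical) example prefix whose next move is undefined and point that move at state 0, else 1, else 2, ...; a target is out if some Accept/Reject pair would then sit in one state with the same input left (inseparable). If every existing state is out, open a new one.
a: 0a undefined. 0a->0: ok.
b: 0b undefined. 0b->0: no, baaa/bab meet in 0. Open state 1: 0b->1.
c: 0c undefined. 0c->0: ok.
ba: 1a undefined. 1a->0: ok.
bc: 1c undefined. 1c->0: no, ca/cbc meet in 0. 1c->1: ok.
cbb: 1b undefined. 1b->0: no, ca/cbb meet in 0. 1b->1: ok.
All examples now run through 2 states with every (state, symbol) defined. Accept strings end in {0}, Reject strings end in {1}; accept={0}.

states=2 start=0 accept={0} delta: 0a->0 0b->1 0c->0 1a->0 1b->1 1c->1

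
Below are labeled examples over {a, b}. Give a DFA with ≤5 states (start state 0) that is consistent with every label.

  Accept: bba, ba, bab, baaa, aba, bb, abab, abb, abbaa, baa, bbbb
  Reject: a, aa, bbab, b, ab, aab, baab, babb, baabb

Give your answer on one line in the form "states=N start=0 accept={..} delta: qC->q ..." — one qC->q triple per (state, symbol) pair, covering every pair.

states=5 start=0 accept={2,3,4} delta: 0a->0 0b->1 1a->2 1b->3 2a->4 2b->3 3a->3 3b->1 4a->2 4b->0

Grow the machine one transition at a time. Run the examples from 0; the earliest place one falls off (shortest prefix, ties alphabetical) gets sent to the lowest-numbered state that keeps every Accept/Reject pair distinguishable — a pair clashes when both reach the same state with identical unread suffix — and to a fresh state only if none does.
a: 0a undefined. 0a->0: ok.
b: 0b undefined. 0b->0: no, bba/a meet in 0. Open state 1: 0b->1.
ba: 1a undefined. 1a->0: no, ba/a meet in 0. 1a->1: no, ba/b meet in 1. Open state 2: 1a->2.
bb: 1b undefined. 1b->0: no, bba/a meet in 0. 1b->1: no, bab/bbab meet in 2 with "b" left. 1b->2: no, bbbb/babb meet in 2 with "bb" left. Open state 3: 1b->3.
baa: 2a undefined. 2a->0: no, baaa/a meet in 0. 2a->1: no, bb/baab meet in 3. 2a->2: no, bab/baab meet in 2 with "b" left. 2a->3: no, bbbb/baabb meet in 3 with "bb" left. Open state 4: 2a->4.
bab: 2b undefined. 2b->0: no, bab/a meet in 0. 2b->1: no, bab/b meet in 1. 2b->2: no, ba/babb meet in 2. 2b->3: ok.
bba: 3a undefined. 3a->0: no, bba/a meet in 0. 3a->1: no, bba/b meet in 1. 3a->2: no, bab/bbab meet in 3. 3a->3: ok.
bbb: 3b undefined. 3b->0: no, bbbb/b meet in 1. 3b->1: ok.
baaa: 4a undefined. 4a->0: no, baaa/a meet in 0. 4a->1: no, baaa/bbab meet in 1. 4a->2: ok.
baab: 4b undefined. 4b->0: ok.
All examples now run through 5 states with every (state, symbol) defined. Accept strings end in {2,3,4}, Reject strings end in {0,1}; accept={2,3,4}.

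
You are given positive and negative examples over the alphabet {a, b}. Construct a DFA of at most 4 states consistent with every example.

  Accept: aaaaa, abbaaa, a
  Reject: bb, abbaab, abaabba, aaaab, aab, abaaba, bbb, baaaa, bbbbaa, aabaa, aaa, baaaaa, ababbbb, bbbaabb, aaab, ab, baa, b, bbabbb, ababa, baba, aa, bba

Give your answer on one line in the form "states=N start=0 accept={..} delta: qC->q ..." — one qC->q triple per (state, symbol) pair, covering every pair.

states=4 start=0 accept={1} delta: 0a->1 0b->2 1a->2 1b->2 2a->3 2b->2 3a->0 3b->2

Fold the examples into a partial DFA from state 0: repeatedly fix the first undefined (state, symbol) met by the shortest-then-alphabetical prefix, trying targets in increasing order and rejecting any under which an Accept and a Reject string meet in one state with the same remainder; add a state when all current targets are rejected. Accepting states are where Accept strings end.
a: 0a undefined. 0a->0: no, aaaaa/aaa meet in 0. Open state 1: 0a->1.
b: 0b undefined. 0b->0: no, aaaaa/baaaaa meet in 1 with "aaaa" left. 0b->1: no, aaaaa/baaaa meet in 1 with "aaaa" left. Open state 2: 0b->2.
aa: 1a undefined. 1a->0: no, aaaaa/aaa meet in 1. 1a->1: no, aaaaa/aaa meet in 1. 1a->2: ok.
ab: 1b undefined. 1b->0: no, a/ababa meet in 1. 1b->1: no, abbaaa/baa meet in 2 with "aa" left. 1b->2: ok.
ba: 2a undefined. 2a->0: no, aaaaa/aaaab meet in 2. 2a->1: no, aaaaa/aaa meet in 1. 2a->2: no, aaaaa/baaaa meet in 2. Open state 3: 2a->3.
bb: 2b undefined. 2b->0: no, abbaaa/aaa meet in 3. 2b->1: no, abbaaa/baa meet in 3 with "a" left. 2b->2: ok.
baa: 3a undefined. 3a->0: ok.
bab: 3b undefined. 3b->0: no, aaaaa/ababa meet in 1. 3b->1: no, aaaaa/aaab meet in 1. 3b->2: ok.
All examples now run through 4 states with every (state, symbol) defined. Accept strings end in {1}, Reject strings end in {0,2,3}; accept={1}.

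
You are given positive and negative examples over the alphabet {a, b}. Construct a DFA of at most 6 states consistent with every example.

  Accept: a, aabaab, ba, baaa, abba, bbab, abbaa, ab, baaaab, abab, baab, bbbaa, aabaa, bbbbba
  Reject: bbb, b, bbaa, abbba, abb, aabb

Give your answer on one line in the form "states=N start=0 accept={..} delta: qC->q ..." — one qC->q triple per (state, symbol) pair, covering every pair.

Fold the examples into a partial DFA from state 0: repeatedly fix the first undefined (state, symbol) met by the shortest-then-alphabetical prefix, trying targets in increasing order and rejecting any under which an Accept and a Reject string meet in one state with the same remainder; add a state when all current targets are rejected. Accepting states are where Accept strings end.
a: 0a undefined. 0a->0: no, abbaa/bbaa meet in 0 with "bbaa" left. Open state 1: 0a->1.
b: 0b undefined. 0b->0: no, bbbaa/bbaa meet in 1 with "a" left. 0b->1: no, a/b meet in 1. Open state 2: 0b->2.
aa: 1a undefined. 1a->0: ok.
ab: 1b undefined. 1b->0: ok.
ba: 2a undefined. 2a->0: ok.
bb: 2b undefined. 2b->0: no, a/abbba meet in 1. 2b->1: no, a/bbaa meet in 1. 2b->2: no, a/bbaa meet in 1. Open state 3: 2b->3.
bba: 3a undefined. 3a->0: no, a/bbaa meet in 1. 3a->1: no, a/abbba meet in 1. 3a->2: no, aabaab/bbaa meet in 0. 3a->3: no, bbab/bbb meet in 3 with "b" left. Open state 4: 3a->4.
bbb: 3b undefined. 3b->0: no, aabaab/bbb meet in 0. 3b->1: no, a/bbb meet in 1. 3b->2: ok.
bbaa: 4a undefined. 4a->0: no, aabaab/bbaa meet in 0. 4a->1: no, a/bbaa meet in 1. 4a->2: ok.
bbab: 4b undefined. 4b->0: ok.
All examples now run through 5 states with every (state, symbol) defined. Accept strings end in {0,1}, Reject strings end in {2,3,4}; accept={0,1}.

states=5 start=0 accept={0,1} delta: 0a->1 0b->2 1a->0 1b->0 2a->0 2b->3 3a->4 3b->2 4a->2 4b->0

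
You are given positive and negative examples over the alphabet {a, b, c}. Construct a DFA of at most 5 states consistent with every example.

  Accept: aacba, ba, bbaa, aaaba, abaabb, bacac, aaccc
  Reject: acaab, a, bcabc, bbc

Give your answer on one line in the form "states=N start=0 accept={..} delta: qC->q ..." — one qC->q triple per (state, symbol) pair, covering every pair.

State merging on the prefix tree: take the shortest (then alphabetical) example prefix whose next move is undefined and point that move at state 0, else 1, else 2, ...; a target is out if some Accept/Reject pair would then sit in one state with the same input left (inseparable). If every existing state is out, open a new one.
a: 0a undefined. 0a->0: ok.
b: 0b undefined. 0b->0: no, ba/a meet in 0. Open state 1: 0b->1.
ac: 0c undefined. 0c->0: no, aaccc/a meet in 0. 0c->1: ok.
ba: 1a undefined. 1a->0: no, ba/a meet in 0. 1a->1: ok.
bb: 1b undefined. 1b->0: no, aacba/acaab meet in 0. 1b->1: no, aacba/acaab meet in 1. Open state 2: 1b->2.
bc: 1c undefined. 1c->0: ok.
bba: 2a undefined. 2a->0: no, aacba/a meet in 0. 2a->1: ok.
bbc: 2c undefined. 2c->0: ok.
abaabb: 2b undefined. 2b->0: no, abaabb/a meet in 0. 2b->1: ok.
All examples now run through 3 states with every (state, symbol) defined. Accept strings end in {1}, Reject strings end in {0,2}; accept={1}.

states=3 start=0 accept={1} delta: 0a->0 0b->1 0c->1 1a->1 1b->2 1c->0 2a->1 2b->1 2c->0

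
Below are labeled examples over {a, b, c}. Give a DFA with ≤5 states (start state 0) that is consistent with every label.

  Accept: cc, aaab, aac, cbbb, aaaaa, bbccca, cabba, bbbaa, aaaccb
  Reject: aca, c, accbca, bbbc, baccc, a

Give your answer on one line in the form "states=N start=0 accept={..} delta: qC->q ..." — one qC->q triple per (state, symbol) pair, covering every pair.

states=5 start=0 accept={0,2,4} delta: 0a->1 0b->0 0c->1 1a->2 1b->0 1c->2 2a->3 2b->3 2c->4 3a->1 3b->4 3c->0 4a->0 4b->1 4c->1

Fold the examples into a partial DFA from state 0: repeatedly fix the first undefined (state, symbol) met by the shortest-then-alphabetical prefix, trying targets in increasing order and rejecting any under which an Accept and a Reject string meet in one state with the same remainder; add a state when all current targets are rejected. Accepting states are where Accept strings end.
a: 0a undefined. 0a->0: no, aac/c meet in 0 with "c" left. Open state 1: 0a->1.
b: 0b undefined. 0b->0: ok.
c: 0c undefined. 0c->0: no, cc/c meet in 0. 0c->1: ok.
aa: 1a undefined. 1a->0: no, aac/c meet in 1. 1a->1: no, aaaaa/c meet in 1. Open state 2: 1a->2.
ac: 1c undefined. 1c->0: no, cc/baccc meet in 0. 1c->1: no, cc/c meet in 1. 1c->2: ok.
cb: 1b undefined. 1b->0: ok.
aaa: 2a undefined. 2a->0: no, aaab/aca meet in 0. 2a->1: no, aaaaa/aca meet in 1. 2a->2: no, cc/aca meet in 2. Open state 3: 2a->3.
aac: 2c undefined. 2c->0: no, cc/accbca meet in 2. 2c->1: no, cc/accbca meet in 2. 2c->2: no, cc/baccc meet in 2. 2c->3: no, aac/aca meet in 3. Open state 4: 2c->4.
cab: 2b undefined. 2b->0: no, cabba/c meet in 1. 2b->1: no, cabba/c meet in 1. 2b->2: no, cabba/aca meet in 3. 2b->3: ok.
aaaa: 3a undefined. 3a->0: no, aaaaa/c meet in 1. 3a->1: ok.
aaab: 3b undefined. 3b->0: no, cabba/c meet in 1. 3b->1: no, aaab/c meet in 1. 3b->2: no, cabba/aca meet in 3. 3b->3: no, aaab/aca meet in 3. 3b->4: ok.
aaac: 3c undefined. 3c->0: ok.
accb: 4b undefined. 4b->0: no, cc/accbca meet in 2. 4b->1: ok.
baccc: 4c undefined. 4c->0: no, cbbb/baccc meet in 0. 4c->1: ok.
cabba: 4a undefined. 4a->0: ok.
All examples now run through 5 states with every (state, symbol) defined. Accept strings end in {0,2,4}, Reject strings end in {1,3}; accept={0,2,4}.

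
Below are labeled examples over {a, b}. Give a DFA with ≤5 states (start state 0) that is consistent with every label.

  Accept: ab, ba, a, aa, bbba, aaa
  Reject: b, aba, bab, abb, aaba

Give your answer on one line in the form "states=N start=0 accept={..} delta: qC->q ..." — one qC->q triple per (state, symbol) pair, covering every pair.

states=4 start=0 accept={0,1,3} delta: 0a->1 0b->2 1a->1 1b->3 2a->0 2b->0 3a->2 3b->2

State merging on the prefix tree: take the shortest (then alphabetical) example prefix whose next move is undefined and point that move at state 0, else 1, else 2, ...; a target is out if some Accept/Reject pair would then sit in one state with the same input left (inseparable). If every existing state is out, open a new one.
a: 0a undefined. 0a->0: no, ab/b meet in 0 with "b" left. Open state 1: 0a->1.
b: 0b undefined. 0b->0: no, ab/bab meet in 1 with "b" left. 0b->1: no, a/b meet in 1. Open state 2: 0b->2.
aa: 1a undefined. 1a->0: no, ba/aaba meet in 2 with "a" left. 1a->1: ok.
ab: 1b undefined. 1b->0: no, a/aba meet in 1. 1b->1: no, ab/aba meet in 1. 1b->2: no, ab/b meet in 2. Open state 3: 1b->3.
ba: 2a undefined. 2a->0: ok.
bb: 2b undefined. 2b->0: ok.
aba: 3a undefined. 3a->0: no, ba/aba meet in 0. 3a->1: no, a/aba meet in 1. 3a->2: ok.
abb: 3b undefined. 3b->0: no, ba/abb meet in 0. 3b->1: no, a/abb meet in 1. 3b->2: ok.
All examples now run through 4 states with every (state, symbol) defined. Accept strings end in {0,1,3}, Reject strings end in {2}; accept={0,1,3}.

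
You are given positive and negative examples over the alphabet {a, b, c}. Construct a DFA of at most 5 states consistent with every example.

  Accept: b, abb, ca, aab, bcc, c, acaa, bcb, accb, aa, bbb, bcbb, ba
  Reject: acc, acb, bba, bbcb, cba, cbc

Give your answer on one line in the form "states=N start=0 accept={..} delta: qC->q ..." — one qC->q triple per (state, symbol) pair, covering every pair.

states=5 start=0 accept={0,1,2,3} delta: 0a->0 0b->1 0c->2 1a->0 1b->3 1c->0 2a->0 2b->4 2c->4 3a->4 3b->0 3c->2 4a->4 4b->0 4c->4

State merging on the prefix tree: take the shortest (then alphabetical) example prefix whose next move is undefined and point that move at state 0, else 1, else 2, ...; a target is out if some Accept/Reject pair would then sit in one state with the same input left (inseparable). If every existing state is out, open a new one.
a: 0a undefined. 0a->0: ok.
b: 0b undefined. 0b->0: no, b/bba meet in 0. Open state 1: 0b->1.
c: 0c undefined. 0c->0: no, b/acb meet in 1. 0c->1: no, abb/acb meet in 1 with "b" left. Open state 2: 0c->2.
ba: 1a undefined. 1a->0: ok.
bb: 1b undefined. 1b->0: no, abb/bba meet in 0. 1b->1: no, bcb/bbcb meet in 1 with "cb" left. 1b->2: no, ca/bba meet in 2 with "a" left. Open state 3: 1b->3.
bc: 1c undefined. 1c->0: ok.
ca: 2a undefined. 2a->0: ok.
cb: 2b undefined. 2b->0: no, ca/acb meet in 0. 2b->1: no, b/acb meet in 1. 2b->2: no, ca/cba meet in 0. 2b->3: no, abb/acb meet in 3. Open state 4: 2b->4.
acc: 2c undefined. 2c->0: no, ca/acc meet in 0. 2c->1: no, b/acc meet in 1. 2c->2: no, bcc/acc meet in 2. 2c->3: no, abb/acc meet in 3. 2c->4: ok.
bba: 3a undefined. 3a->0: no, ca/bba meet in 0. 3a->1: no, b/bba meet in 1. 3a->2: no, bcc/bba meet in 2. 3a->3: no, abb/bba meet in 3. 3a->4: ok.
bbb: 3b undefined. 3b->0: ok.
bbc: 3c undefined. 3c->0: no, b/bbcb meet in 1. 3c->1: no, abb/bbcb meet in 3. 3c->2: ok.
cba: 4a undefined. 4a->0: no, ca/cba meet in 0. 4a->1: no, b/cba meet in 1. 4a->2: no, bcc/cba meet in 2. 4a->3: no, abb/cba meet in 3. 4a->4: ok.
cbc: 4c undefined. 4c->0: no, ca/cbc meet in 0. 4c->1: no, b/cbc meet in 1. 4c->2: no, bcc/cbc meet in 2. 4c->3: no, abb/cbc meet in 3. 4c->4: ok.
accb: 4b undefined. 4b->0: ok.
All examples now run through 5 states with every (state, symbol) defined. Accept strings end in {0,1,2,3}, Reject strings end in {4}; accept={0,1,2,3}.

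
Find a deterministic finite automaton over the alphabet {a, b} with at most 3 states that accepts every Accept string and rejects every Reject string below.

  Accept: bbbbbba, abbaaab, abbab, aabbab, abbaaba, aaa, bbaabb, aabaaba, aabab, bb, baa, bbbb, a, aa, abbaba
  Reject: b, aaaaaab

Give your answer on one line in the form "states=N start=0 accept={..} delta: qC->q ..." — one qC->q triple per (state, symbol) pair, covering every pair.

states=3 start=0 accept={0,2} delta: 0a->0 0b->1 1a->2 1b->2 2a->2 2b->2

State merging on the prefix tree: take the shortest (then alphabetical) example prefix whose next move is undefined and point that move at state 0, else 1, else 2, ...; a target is out if some Accept/Reject pair would then sit in one state with the same input left (inseparable). If every existing state is out, open a new one.
a: 0a undefined. 0a->0: ok.
b: 0b undefined. 0b->0: no, bbbbbba/b meet in 0. Open state 1: 0b->1.
ba: 1a undefined. 1a->0: no, aabab/b meet in 1. 1a->1: no, baa/b meet in 1. Open state 2: 1a->2.
bb: 1b undefined. 1b->0: no, abbaaab/b meet in 1. 1b->1: no, bb/b meet in 1. 1b->2: ok.
baa: 2a undefined. 2a->0: no, abbaaab/b meet in 1. 2a->1: no, aabaaba/b meet in 1. 2a->2: ok.
bbb: 2b undefined. 2b->0: no, bbaabb/b meet in 1. 2b->1: no, abbaaab/b meet in 1. 2b->2: ok.
All examples now run through 3 states with every (state, symbol) defined. Accept strings end in {0,2}, Reject strings end in {1}; accept={0,2}.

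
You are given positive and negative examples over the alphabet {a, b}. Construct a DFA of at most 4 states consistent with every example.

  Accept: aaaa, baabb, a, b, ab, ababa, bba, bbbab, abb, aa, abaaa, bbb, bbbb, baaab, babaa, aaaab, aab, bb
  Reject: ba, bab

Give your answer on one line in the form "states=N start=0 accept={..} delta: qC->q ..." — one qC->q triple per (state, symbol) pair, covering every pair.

states=4 start=0 accept={0,1,3} delta: 0a->0 0b->1 1a->2 1b->3 2a->0 2b->2 3a->0 3b->0

Grow the machine one transition at a time. Run the examples from 0; the earliest place one falls off (shortest prefix, ties alphabetical) gets sent to the lowest-numbered state that keeps every Accept/Reject pair distinguishable — a pair clashes when both reach the same state with identical unread suffix — and to a fresh state only if none does.
a: 0a undefined. 0a->0: ok.
b: 0b undefined. 0b->0: no, aaaa/ba meet in 0. Open state 1: 0b->1.
ba: 1a undefined. 1a->0: no, aaaa/ba meet in 0. 1a->1: no, b/ba meet in 1. Open state 2: 1a->2.
bb: 1b undefined. 1b->0: no, bbbab/bab meet in 2 with "b" left. 1b->1: no, bba/ba meet in 2. 1b->2: no, abb/ba meet in 2. Open state 3: 1b->3.
baa: 2a undefined. 2a->0: ok.
bab: 2b undefined. 2b->0: no, aaaa/bab meet in 0. 2b->1: no, b/bab meet in 1. 2b->2: ok.
bba: 3a undefined. 3a->0: ok.
bbb: 3b undefined. 3b->0: ok.
All examples now run through 4 states with every (state, symbol) defined. Accept strings end in {0,1,3}, Reject strings end in {2}; accept={0,1,3}.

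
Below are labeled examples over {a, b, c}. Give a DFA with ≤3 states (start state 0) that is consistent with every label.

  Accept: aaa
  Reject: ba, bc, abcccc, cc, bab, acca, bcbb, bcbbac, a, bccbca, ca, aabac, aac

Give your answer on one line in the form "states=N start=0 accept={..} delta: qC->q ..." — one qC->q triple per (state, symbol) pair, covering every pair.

states=3 start=0 accept={2} delta: 0a->1 0b->0 0c->0 1a->2 1b->0 1c->0 2a->2 2b->0 2c->0

State merging on the prefix tree: take the shortest (then alphabetical) example prefix whose next move is undefined and point that move at state 0, else 1, else 2, ...; a target is out if some Accept/Reject pair would then sit in one state with the same input left (inseparable). If every existing state is out, open a new one.
a: 0a undefined. 0a->0: no, aaa/a meet in 0. Open state 1: 0a->1.
b: 0b undefined. 0b->0: ok.
c: 0c undefined. 0c->0: ok.
aa: 1a undefined. 1a->0: no, aaa/ba meet in 1. 1a->1: no, aaa/ba meet in 1. Open state 2: 1a->2.
ab: 1b undefined. 1b->0: ok.
ac: 1c undefined. 1c->0: ok.
aaa: 2a undefined. 2a->0: no, aaa/bc meet in 0. 2a->1: no, aaa/ba meet in 1. 2a->2: ok.
aab: 2b undefined. 2b->0: ok.
aac: 2c undefined. 2c->0: ok.
All examples now run through 3 states with every (state, symbol) defined. Accept strings end in {2}, Reject strings end in {0,1}; accept={2}.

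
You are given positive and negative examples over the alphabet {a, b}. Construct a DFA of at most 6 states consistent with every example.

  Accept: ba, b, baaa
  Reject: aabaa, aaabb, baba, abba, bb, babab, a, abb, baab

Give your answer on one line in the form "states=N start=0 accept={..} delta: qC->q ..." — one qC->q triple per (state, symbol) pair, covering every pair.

State merging on the prefix tree: take the shortest (then alphabetical) example prefix whose next move is undefined and point that move at state 0, else 1, else 2, ...; a target is out if some Accept/Reject pair would then sit in one state with the same input left (inseparable). If every existing state is out, open a new one.
a: 0a undefined. 0a->0: ok.
b: 0b undefined. 0b->0: no, ba/aabaa meet in 0. Open state 1: 0b->1.
ba: 1a undefined. 1a->0: no, ba/aabaa meet in 0. 1a->1: no, ba/aabaa meet in 1. Open state 2: 1a->2.
bb: 1b undefined. 1b->0: ok.
baa: 2a undefined. 2a->0: no, b/baab meet in 1. 2a->1: no, b/aabaa meet in 1. 2a->2: no, ba/aabaa meet in 2. Open state 3: 2a->3.
bab: 2b undefined. 2b->0: no, b/babab meet in 1. 2b->1: no, ba/baba meet in 2. 2b->2: ok.
baaa: 3a undefined. 3a->0: no, baaa/aaabb meet in 0. 3a->1: ok.
baab: 3b undefined. 3b->0: ok.
All examples now run through 4 states with every (state, symbol) defined. Accept strings end in {1,2}, Reject strings end in {0,3}; accept={1,2}.

states=4 start=0 accept={1,2} delta: 0a->0 0b->1 1a->2 1b->0 2a->3 2b->2 3a->1 3b->0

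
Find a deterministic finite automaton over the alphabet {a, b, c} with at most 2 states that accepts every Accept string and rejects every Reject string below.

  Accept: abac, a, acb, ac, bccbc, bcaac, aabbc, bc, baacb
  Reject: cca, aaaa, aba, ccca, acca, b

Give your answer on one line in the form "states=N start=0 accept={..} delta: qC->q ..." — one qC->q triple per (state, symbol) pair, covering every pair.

states=2 start=0 accept={1} delta: 0a->1 0b->0 0c->1 1a->0 1b->1 1c->1

Fold the examples into a partial DFA from state 0: repeatedly fix the first undefined (state, symbol) met by the shortest-then-alphabetical prefix, trying targets in increasing order and rejecting any under which an Accept and a Reject string meet in one state with the same remainder; add a state when all current targets are rejected. Accepting states are where Accept strings end.
a: 0a undefined. 0a->0: no, a/aaaa meet in 0. Open state 1: 0a->1.
b: 0b undefined. 0b->0: ok.
c: 0c undefined. 0c->0: no, a/cca meet in 1. 0c->1: ok.
aa: 1a undefined. 1a->0: ok.
ab: 1b undefined. 1b->0: no, a/aba meet in 1. 1b->1: ok.
ac: 1c undefined. 1c->0: no, abac/cca meet in 1. 1c->1: ok.
All examples now run through 2 states with every (state, symbol) defined. Accept strings end in {1}, Reject strings end in {0}; accept={1}.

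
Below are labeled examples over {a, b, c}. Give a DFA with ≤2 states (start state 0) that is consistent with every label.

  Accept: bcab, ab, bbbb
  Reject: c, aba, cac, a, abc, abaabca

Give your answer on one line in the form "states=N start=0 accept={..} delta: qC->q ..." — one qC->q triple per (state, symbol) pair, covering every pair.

Fold the examples into a partial DFA from state 0: repeatedly fix the first undefined (state, symbol) met by the shortest-then-alphabetical prefix, trying targets in increasing order and rejecting any under which an Accept and a Reject string meet in one state with the same remainder; add a state when all current targets are rejected. Accepting states are where Accept strings end.
a: 0a undefined. 0a->0: ok.
b: 0b undefined. 0b->0: no, ab/aba meet in 0. Open state 1: 0b->1.
c: 0c undefined. 0c->0: ok.
bb: 1b undefined. 1b->0: no, bbbb/c meet in 0. 1b->1: ok.
bc: 1c undefined. 1c->0: ok.
aba: 1a undefined. 1a->0: ok.
All examples now run through 2 states with every (state, symbol) defined. Accept strings end in {1}, Reject strings end in {0}; accept={1}.

states=2 start=0 accept={1} delta: 0a->0 0b->1 0c->0 1a->0 1b->1 1c->0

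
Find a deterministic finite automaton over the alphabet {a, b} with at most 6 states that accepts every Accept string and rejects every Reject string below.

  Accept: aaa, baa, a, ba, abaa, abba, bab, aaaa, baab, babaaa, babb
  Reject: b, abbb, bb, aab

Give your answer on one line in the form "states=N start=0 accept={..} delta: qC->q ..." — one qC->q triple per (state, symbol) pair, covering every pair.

states=3 start=0 accept={0,2} delta: 0a->0 0b->1 1a->2 1b->1 2a->2 2b->2

Grow the machine one transition at a time. Run the examples from 0; the earliest place one falls off (shortest prefix, ties alphabetical) gets sent to the lowest-numbered state that keeps every Accept/Reject pair distinguishable — a pair clashes when both reach the same state with identical unread suffix — and to a fresh state only if none does.
a: 0a undefined. 0a->0: ok.
b: 0b undefined. 0b->0: no, aaa/b meet in 0. Open state 1: 0b->1.
ba: 1a undefined. 1a->0: no, bab/b meet in 1. 1a->1: no, baa/b meet in 1. Open state 2: 1a->2.
bb: 1b undefined. 1b->0: no, aaa/bb meet in 0. 1b->1: ok.
baa: 2a undefined. 2a->0: no, baab/b meet in 1. 2a->1: no, baa/b meet in 1. 2a->2: ok.
bab: 2b undefined. 2b->0: no, babb/b meet in 1. 2b->1: no, bab/b meet in 1. 2b->2: ok.
All examples now run through 3 states with every (state, symbol) defined. Accept strings end in {0,2}, Reject strings end in {1}; accept={0,2}.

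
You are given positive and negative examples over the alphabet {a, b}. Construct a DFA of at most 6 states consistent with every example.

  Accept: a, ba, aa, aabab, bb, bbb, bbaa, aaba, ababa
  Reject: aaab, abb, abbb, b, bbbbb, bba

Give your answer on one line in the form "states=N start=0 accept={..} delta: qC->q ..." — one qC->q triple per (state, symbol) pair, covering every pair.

states=5 start=0 accept={0,1,4} delta: 0a->1 0b->2 1a->0 1b->3 2a->4 2b->4 3a->0 3b->3 4a->2 4b->1

Grow the machine one transition at a time. Run the examples from 0; the earliest place one falls off (shortest prefix, ties alphabetical) gets sent to the lowest-numbered state that keeps every Accept/Reject pair distinguishable — a pair clashes when both reach the same state with identical unread suffix — and to a fresh state only if none does.
a: 0a undefined. 0a->0: no, bb/abb meet in 0 with "bb" left. Open state 1: 0a->1.
b: 0b undefined. 0b->0: no, a/bba meet in 1. 0b->1: no, a/b meet in 1. Open state 2: 0b->2.
aa: 1a undefined. 1a->0: ok.
ab: 1b undefined. 1b->0: no, aa/aaab meet in 0. 1b->1: no, a/aaab meet in 1. 1b->2: no, bb/abb meet in 2 with "b" left. Open state 3: 1b->3.
ba: 2a undefined. 2a->0: no, aabab/b meet in 2. 2a->1: no, aabab/aaab meet in 3. 2a->2: no, ba/b meet in 2. 2a->3: no, ba/aaab meet in 3. Open state 4: 2a->4.
bb: 2b undefined. 2b->0: no, a/bba meet in 1. 2b->1: no, aa/bba meet in 0. 2b->2: no, ba/bba meet in 4. 2b->3: no, bb/aaab meet in 3. 2b->4: ok.
aba: 3a undefined. 3a->0: ok.
abb: 3b undefined. 3b->0: no, aa/abb meet in 0. 3b->1: no, a/abb meet in 1. 3b->2: no, ba/abbb meet in 4. 3b->3: ok.
bba: 4a undefined. 4a->0: no, aa/bba meet in 0. 4a->1: no, a/bba meet in 1. 4a->2: ok.
bbb: 4b undefined. 4b->0: no, ba/bbbbb meet in 4. 4b->1: ok.
All examples now run through 5 states with every (state, symbol) defined. Accept strings end in {0,1,4}, Reject strings end in {2,3}; accept={0,1,4}.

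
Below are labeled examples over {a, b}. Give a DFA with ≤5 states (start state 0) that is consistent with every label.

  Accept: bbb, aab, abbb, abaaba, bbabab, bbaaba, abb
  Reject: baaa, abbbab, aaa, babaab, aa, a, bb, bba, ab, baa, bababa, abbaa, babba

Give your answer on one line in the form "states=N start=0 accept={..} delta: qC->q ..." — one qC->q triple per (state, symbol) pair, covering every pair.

states=5 start=0 accept={0,3,4} delta: 0a->1 0b->1 1a->2 1b->2 2a->2 2b->3 3a->4 3b->0 4a->1 4b->0

Grow the machine one transition at a time. Run the examples from 0; the earliest place one falls off (shortest prefix, ties alphabetical) gets sent to the lowest-numbered state that keeps every Accept/Reject pair distinguishable — a pair clashes when both reach the same state with identical unread suffix — and to a fresh state only if none does.
a: 0a undefined. 0a->0: no, aab/ab meet in 0 with "b" left. Open state 1: 0a->1.
b: 0b undefined. 0b->0: no, bbb/bb meet in 0. 0b->1: ok.
aa: 1a undefined. 1a->0: no, aab/aaa meet in 1. 1a->1: no, aab/bb meet in 1 with "b" left. Open state 2: 1a->2.
ab: 1b undefined. 1b->0: no, bbb/a meet in 1. 1b->1: no, bbb/a meet in 1. 1b->2: ok.
aaa: 2a undefined. 2a->0: no, abaaba/aaa meet in 0. 2a->1: no, bbabab/baaa meet in 2. 2a->2: ok.
aab: 2b undefined. 2b->0: no, bbb/abbbab meet in 0. 2b->1: no, bbb/abbbab meet in 1. 2b->2: no, bbb/baaa meet in 2. Open state 3: 2b->3.
abba: 3a undefined. 3a->0: no, bbabab/a meet in 1. 3a->1: no, bbb/babaab meet in 3. 3a->2: no, bbb/babaab meet in 3. 3a->3: no, bbb/abbaa meet in 3. Open state 4: 3a->4.
abbb: 3b undefined. 3b->0: ok.
abbaa: 4a undefined. 4a->0: no, abbb/abbaa meet in 0. 4a->1: ok.
babab: 4b undefined. 4b->0: ok.
All examples now run through 5 states with every (state, symbol) defined. Accept strings end in {0,3,4}, Reject strings end in {1,2}; accept={0,3,4}.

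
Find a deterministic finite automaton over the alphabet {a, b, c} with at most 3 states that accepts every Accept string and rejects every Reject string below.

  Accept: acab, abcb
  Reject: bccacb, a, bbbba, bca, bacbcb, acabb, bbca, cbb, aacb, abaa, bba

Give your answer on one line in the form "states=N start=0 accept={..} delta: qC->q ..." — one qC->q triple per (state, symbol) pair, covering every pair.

states=3 start=0 accept={1} delta: 0a->0 0b->1 0c->1 1a->0 1b->2 1c->0 2a->0 2b->0 2c->1

State merging on the prefix tree: take the shortest (then alphabetical) example prefix whose next move is undefined and point that move at state 0, else 1, else 2, ...; a target is out if some Accept/Reject pair would then sit in one state with the same input left (inseparable). If every existing state is out, open a new one.
a: 0a undefined. 0a->0: ok.
b: 0b undefined. 0b->0: no, abcb/aacb meet in 0 with "cb" left. Open state 1: 0b->1.
c: 0c undefined. 0c->0: no, acab/aacb meet in 1. 0c->1: ok.
ba: 1a undefined. 1a->0: ok.
bb: 1b undefined. 1b->0: no, acab/cbb meet in 1. 1b->1: no, acab/acabb meet in 1. Open state 2: 1b->2.
bc: 1c undefined. 1c->0: ok.
bba: 2a undefined. 2a->0: ok.
bbb: 2b undefined. 2b->0: ok.
bbc: 2c undefined. 2c->0: no, acab/bacbcb meet in 1. 2c->1: ok.
All examples now run through 3 states with every (state, symbol) defined. Accept strings end in {1}, Reject strings end in {0,2}; accept={1}.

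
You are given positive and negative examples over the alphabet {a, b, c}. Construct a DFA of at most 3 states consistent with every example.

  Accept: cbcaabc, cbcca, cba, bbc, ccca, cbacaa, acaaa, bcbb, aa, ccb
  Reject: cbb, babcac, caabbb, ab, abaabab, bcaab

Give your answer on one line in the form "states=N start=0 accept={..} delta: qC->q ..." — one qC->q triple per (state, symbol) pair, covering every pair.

states=3 start=0 accept={0,2} delta: 0a->0 0b->1 0c->1 1a->0 1b->1 1c->2 2a->0 2b->2 2c->0

Fold the examples into a partial DFA from state 0: repeatedly fix the first undefined (state, symbol) met by the shortest-then-alphabetical prefix, trying targets in increasing order and rejecting any under which an Accept and a Reject string meet in one state with the same remainder; add a state when all current targets are rejected. Accepting states are where Accept strings end.
a: 0a undefined. 0a->0: ok.
b: 0b undefined. 0b->0: no, bcbb/cbb meet in 0 with "cbb" left. Open state 1: 0b->1.
c: 0c undefined. 0c->0: no, ccb/ab meet in 1. 0c->1: ok.
ba: 1a undefined. 1a->0: ok.
bb: 1b undefined. 1b->0: no, bbc/cbb meet in 1. 1b->1: ok.
bc: 1c undefined. 1c->0: no, bcbb/cbb meet in 1. 1c->1: no, cbcaabc/cbb meet in 1. Open state 2: 1c->2.
bca: 2a undefined. 2a->0: ok.
bcb: 2b undefined. 2b->0: no, bcbb/cbb meet in 1. 2b->1: no, bcbb/cbb meet in 1. 2b->2: ok.
ccc: 2c undefined. 2c->0: ok.
All examples now run through 3 states with every (state, symbol) defined. Accept strings end in {0,2}, Reject strings end in {1}; accept={0,2}.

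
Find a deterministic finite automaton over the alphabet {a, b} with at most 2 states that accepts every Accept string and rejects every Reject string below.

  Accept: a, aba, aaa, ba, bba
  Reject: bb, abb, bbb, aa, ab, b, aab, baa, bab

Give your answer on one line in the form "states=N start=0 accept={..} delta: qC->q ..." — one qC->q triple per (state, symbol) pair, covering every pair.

Fold the examples into a partial DFA from state 0: repeatedly fix the first undefined (state, symbol) met by the shortest-then-alphabetical prefix, trying targets in increasing order and rejecting any under which an Accept and a Reject string meet in one state with the same remainder; add a state when all current targets are rejected. Accepting states are where Accept strings end.
a: 0a undefined. 0a->0: no, a/aa meet in 0. Open state 1: 0a->1.
b: 0b undefined. 0b->0: ok.
aa: 1a undefined. 1a->0: ok.
ab: 1b undefined. 1b->0: ok.
All examples now run through 2 states with every (state, symbol) defined. Accept strings end in {1}, Reject strings end in {0}; accept={1}.

states=2 start=0 accept={1} delta: 0a->1 0b->0 1a->0 1b->0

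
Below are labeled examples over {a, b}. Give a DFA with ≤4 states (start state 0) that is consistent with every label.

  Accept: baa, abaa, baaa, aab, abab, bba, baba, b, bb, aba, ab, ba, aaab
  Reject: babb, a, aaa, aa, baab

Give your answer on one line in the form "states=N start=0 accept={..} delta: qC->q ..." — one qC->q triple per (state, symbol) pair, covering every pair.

Fold the examples into a partial DFA from state 0: repeatedly fix the first undefined (state, symbol) met by the shortest-then-alphabetical prefix, trying targets in increasing order and rejecting any under which an Accept and a Reject string meet in one state with the same remainder; add a state when all current targets are rejected. Accepting states are where Accept strings end.
a: 0a undefined. 0a->0: ok.
b: 0b undefined. 0b->0: no, baa/babb meet in 0. Open state 1: 0b->1.
ba: 1a undefined. 1a->0: no, baa/a meet in 0. 1a->1: no, abab/baab meet in 1 with "b" left. Open state 2: 1a->2.
bb: 1b undefined. 1b->0: no, bba/a meet in 0. 1b->1: ok.
baa: 2a undefined. 2a->0: no, baa/a meet in 0. 2a->1: no, baa/baab meet in 1. 2a->2: no, abab/baab meet in 2 with "b" left. Open state 3: 2a->3.
bab: 2b undefined. 2b->0: no, aab/babb meet in 1. 2b->1: no, aab/babb meet in 1. 2b->2: no, abab/babb meet in 2. 2b->3: ok.
baaa: 3a undefined. 3a->0: no, baaa/a meet in 0. 3a->1: ok.
baab: 3b undefined. 3b->0: ok.
All examples now run through 4 states with every (state, symbol) defined. Accept strings end in {1,2,3}, Reject strings end in {0}; accept={1,2,3}.

states=4 start=0 accept={1,2,3} delta: 0a->0 0b->1 1a->2 1b->1 2a->3 2b->3 3a->1 3b->0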